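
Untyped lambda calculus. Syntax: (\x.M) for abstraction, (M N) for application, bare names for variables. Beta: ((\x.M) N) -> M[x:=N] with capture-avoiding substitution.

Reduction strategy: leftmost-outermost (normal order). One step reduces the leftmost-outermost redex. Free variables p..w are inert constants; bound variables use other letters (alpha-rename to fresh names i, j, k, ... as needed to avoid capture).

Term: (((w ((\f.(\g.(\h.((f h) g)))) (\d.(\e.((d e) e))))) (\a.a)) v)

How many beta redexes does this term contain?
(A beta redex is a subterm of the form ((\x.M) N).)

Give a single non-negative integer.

Answer: 1

Derivation:
Term: (((w ((\f.(\g.(\h.((f h) g)))) (\d.(\e.((d e) e))))) (\a.a)) v)
  Redex: ((\f.(\g.(\h.((f h) g)))) (\d.(\e.((d e) e))))
Total redexes: 1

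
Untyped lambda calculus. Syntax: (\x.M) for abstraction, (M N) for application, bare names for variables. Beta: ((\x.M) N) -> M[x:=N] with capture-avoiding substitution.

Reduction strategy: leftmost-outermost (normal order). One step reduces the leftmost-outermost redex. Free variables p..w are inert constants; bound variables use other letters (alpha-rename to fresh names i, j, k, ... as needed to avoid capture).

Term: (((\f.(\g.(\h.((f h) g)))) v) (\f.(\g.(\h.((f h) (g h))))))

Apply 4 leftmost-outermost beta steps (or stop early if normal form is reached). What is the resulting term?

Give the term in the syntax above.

Step 0: (((\f.(\g.(\h.((f h) g)))) v) (\f.(\g.(\h.((f h) (g h))))))
Step 1: ((\g.(\h.((v h) g))) (\f.(\g.(\h.((f h) (g h))))))
Step 2: (\h.((v h) (\f.(\g.(\h.((f h) (g h)))))))
Step 3: (normal form reached)

Answer: (\h.((v h) (\f.(\g.(\h.((f h) (g h)))))))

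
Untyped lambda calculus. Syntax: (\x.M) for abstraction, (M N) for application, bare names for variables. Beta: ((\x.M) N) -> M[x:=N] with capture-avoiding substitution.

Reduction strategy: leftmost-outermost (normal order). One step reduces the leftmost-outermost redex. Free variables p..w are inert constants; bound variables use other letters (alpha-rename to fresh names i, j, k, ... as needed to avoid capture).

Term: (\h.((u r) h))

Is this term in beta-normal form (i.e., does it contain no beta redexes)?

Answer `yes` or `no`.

Term: (\h.((u r) h))
No beta redexes found.

Answer: yes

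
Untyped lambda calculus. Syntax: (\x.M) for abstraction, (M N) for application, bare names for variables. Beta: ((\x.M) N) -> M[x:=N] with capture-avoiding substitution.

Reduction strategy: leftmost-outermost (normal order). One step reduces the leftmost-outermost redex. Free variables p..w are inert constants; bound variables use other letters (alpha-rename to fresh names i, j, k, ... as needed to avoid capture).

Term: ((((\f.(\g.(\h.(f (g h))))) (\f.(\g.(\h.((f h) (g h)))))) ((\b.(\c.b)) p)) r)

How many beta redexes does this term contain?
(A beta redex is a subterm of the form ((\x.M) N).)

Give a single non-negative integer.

Term: ((((\f.(\g.(\h.(f (g h))))) (\f.(\g.(\h.((f h) (g h)))))) ((\b.(\c.b)) p)) r)
  Redex: ((\f.(\g.(\h.(f (g h))))) (\f.(\g.(\h.((f h) (g h))))))
  Redex: ((\b.(\c.b)) p)
Total redexes: 2

Answer: 2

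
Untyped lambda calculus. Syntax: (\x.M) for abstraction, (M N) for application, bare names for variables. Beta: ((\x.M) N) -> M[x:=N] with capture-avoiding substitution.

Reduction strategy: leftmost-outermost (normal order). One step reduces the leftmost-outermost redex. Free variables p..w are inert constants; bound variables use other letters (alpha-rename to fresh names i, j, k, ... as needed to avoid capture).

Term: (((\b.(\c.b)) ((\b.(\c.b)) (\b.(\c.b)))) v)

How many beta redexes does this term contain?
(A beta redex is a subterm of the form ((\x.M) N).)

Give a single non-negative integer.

Answer: 2

Derivation:
Term: (((\b.(\c.b)) ((\b.(\c.b)) (\b.(\c.b)))) v)
  Redex: ((\b.(\c.b)) ((\b.(\c.b)) (\b.(\c.b))))
  Redex: ((\b.(\c.b)) (\b.(\c.b)))
Total redexes: 2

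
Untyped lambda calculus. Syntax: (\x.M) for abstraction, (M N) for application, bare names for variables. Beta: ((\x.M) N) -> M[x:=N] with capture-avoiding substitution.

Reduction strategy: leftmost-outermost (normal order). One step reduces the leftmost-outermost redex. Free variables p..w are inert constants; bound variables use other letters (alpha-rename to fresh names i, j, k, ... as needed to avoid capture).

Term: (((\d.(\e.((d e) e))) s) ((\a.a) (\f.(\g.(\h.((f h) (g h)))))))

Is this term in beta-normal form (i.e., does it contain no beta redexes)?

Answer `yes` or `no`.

Term: (((\d.(\e.((d e) e))) s) ((\a.a) (\f.(\g.(\h.((f h) (g h)))))))
Found 2 beta redex(es).

Answer: no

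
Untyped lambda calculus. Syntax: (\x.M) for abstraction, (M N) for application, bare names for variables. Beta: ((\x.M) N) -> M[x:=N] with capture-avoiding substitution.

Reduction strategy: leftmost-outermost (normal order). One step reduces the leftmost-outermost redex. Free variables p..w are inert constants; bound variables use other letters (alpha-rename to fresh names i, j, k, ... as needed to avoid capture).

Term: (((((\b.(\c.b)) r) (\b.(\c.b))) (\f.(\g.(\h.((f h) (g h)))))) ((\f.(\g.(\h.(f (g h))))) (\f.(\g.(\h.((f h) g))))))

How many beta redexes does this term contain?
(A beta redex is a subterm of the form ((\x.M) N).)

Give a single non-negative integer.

Answer: 2

Derivation:
Term: (((((\b.(\c.b)) r) (\b.(\c.b))) (\f.(\g.(\h.((f h) (g h)))))) ((\f.(\g.(\h.(f (g h))))) (\f.(\g.(\h.((f h) g))))))
  Redex: ((\b.(\c.b)) r)
  Redex: ((\f.(\g.(\h.(f (g h))))) (\f.(\g.(\h.((f h) g)))))
Total redexes: 2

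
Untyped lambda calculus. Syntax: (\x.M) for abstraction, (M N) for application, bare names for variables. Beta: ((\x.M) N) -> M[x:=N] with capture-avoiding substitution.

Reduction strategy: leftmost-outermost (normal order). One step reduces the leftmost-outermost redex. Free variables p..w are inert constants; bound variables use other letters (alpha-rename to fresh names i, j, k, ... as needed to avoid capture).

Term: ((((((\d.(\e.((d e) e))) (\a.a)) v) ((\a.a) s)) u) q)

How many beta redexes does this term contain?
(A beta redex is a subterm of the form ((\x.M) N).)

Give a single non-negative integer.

Term: ((((((\d.(\e.((d e) e))) (\a.a)) v) ((\a.a) s)) u) q)
  Redex: ((\d.(\e.((d e) e))) (\a.a))
  Redex: ((\a.a) s)
Total redexes: 2

Answer: 2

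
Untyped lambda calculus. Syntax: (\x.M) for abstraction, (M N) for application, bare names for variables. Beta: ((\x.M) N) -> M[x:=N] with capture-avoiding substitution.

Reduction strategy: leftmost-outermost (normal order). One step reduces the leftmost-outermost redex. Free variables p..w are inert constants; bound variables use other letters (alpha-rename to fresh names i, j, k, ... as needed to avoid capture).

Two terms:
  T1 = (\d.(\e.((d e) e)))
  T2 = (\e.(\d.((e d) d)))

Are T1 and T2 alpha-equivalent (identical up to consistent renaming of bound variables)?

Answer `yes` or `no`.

Term 1: (\d.(\e.((d e) e)))
Term 2: (\e.(\d.((e d) d)))
Alpha-equivalence: compare structure up to binder renaming.
Result: True

Answer: yes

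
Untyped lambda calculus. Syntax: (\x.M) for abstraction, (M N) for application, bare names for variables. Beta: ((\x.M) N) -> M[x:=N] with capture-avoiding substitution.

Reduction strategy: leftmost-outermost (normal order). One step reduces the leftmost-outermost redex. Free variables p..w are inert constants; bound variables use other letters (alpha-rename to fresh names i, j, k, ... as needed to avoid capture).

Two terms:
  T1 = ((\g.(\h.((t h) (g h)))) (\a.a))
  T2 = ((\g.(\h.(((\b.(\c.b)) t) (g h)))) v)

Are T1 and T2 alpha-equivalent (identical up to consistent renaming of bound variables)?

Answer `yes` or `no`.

Term 1: ((\g.(\h.((t h) (g h)))) (\a.a))
Term 2: ((\g.(\h.(((\b.(\c.b)) t) (g h)))) v)
Alpha-equivalence: compare structure up to binder renaming.
Result: False

Answer: no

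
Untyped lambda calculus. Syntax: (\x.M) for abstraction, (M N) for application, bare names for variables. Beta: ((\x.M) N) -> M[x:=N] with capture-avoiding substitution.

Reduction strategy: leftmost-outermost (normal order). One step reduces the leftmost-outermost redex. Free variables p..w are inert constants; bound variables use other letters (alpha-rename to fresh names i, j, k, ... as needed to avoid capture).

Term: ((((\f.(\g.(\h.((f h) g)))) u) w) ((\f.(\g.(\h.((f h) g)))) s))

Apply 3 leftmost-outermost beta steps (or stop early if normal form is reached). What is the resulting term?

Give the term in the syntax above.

Step 0: ((((\f.(\g.(\h.((f h) g)))) u) w) ((\f.(\g.(\h.((f h) g)))) s))
Step 1: (((\g.(\h.((u h) g))) w) ((\f.(\g.(\h.((f h) g)))) s))
Step 2: ((\h.((u h) w)) ((\f.(\g.(\h.((f h) g)))) s))
Step 3: ((u ((\f.(\g.(\h.((f h) g)))) s)) w)

Answer: ((u ((\f.(\g.(\h.((f h) g)))) s)) w)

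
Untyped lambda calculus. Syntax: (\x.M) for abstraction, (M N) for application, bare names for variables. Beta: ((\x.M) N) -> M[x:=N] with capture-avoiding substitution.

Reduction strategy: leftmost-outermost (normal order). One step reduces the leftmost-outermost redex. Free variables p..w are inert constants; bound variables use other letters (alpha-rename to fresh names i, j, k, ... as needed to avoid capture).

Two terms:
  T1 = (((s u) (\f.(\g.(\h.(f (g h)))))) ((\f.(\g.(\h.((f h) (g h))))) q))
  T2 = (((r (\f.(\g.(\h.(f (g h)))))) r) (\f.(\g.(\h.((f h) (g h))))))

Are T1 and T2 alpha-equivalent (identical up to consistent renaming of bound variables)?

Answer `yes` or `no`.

Answer: no

Derivation:
Term 1: (((s u) (\f.(\g.(\h.(f (g h)))))) ((\f.(\g.(\h.((f h) (g h))))) q))
Term 2: (((r (\f.(\g.(\h.(f (g h)))))) r) (\f.(\g.(\h.((f h) (g h))))))
Alpha-equivalence: compare structure up to binder renaming.
Result: False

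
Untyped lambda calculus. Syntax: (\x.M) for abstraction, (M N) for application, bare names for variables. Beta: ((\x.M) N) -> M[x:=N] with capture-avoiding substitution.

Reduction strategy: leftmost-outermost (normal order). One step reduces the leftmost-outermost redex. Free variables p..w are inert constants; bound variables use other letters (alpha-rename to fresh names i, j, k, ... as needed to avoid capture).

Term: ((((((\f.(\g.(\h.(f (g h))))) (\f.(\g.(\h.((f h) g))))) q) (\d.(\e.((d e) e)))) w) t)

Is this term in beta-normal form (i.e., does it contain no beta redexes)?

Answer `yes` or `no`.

Answer: no

Derivation:
Term: ((((((\f.(\g.(\h.(f (g h))))) (\f.(\g.(\h.((f h) g))))) q) (\d.(\e.((d e) e)))) w) t)
Found 1 beta redex(es).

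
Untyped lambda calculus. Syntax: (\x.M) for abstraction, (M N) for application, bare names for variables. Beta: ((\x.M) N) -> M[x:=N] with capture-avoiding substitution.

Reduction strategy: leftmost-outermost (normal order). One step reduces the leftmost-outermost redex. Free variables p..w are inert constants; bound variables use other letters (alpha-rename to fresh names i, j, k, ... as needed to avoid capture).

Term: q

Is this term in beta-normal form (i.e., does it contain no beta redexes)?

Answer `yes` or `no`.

Term: q
No beta redexes found.

Answer: yes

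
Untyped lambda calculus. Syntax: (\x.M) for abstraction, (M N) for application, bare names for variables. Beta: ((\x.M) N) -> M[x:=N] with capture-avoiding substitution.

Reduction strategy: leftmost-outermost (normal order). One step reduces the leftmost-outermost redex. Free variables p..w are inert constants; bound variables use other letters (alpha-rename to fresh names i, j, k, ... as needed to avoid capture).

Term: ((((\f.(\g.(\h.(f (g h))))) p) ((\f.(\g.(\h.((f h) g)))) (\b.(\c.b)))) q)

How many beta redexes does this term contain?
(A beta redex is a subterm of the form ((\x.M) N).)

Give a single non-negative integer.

Term: ((((\f.(\g.(\h.(f (g h))))) p) ((\f.(\g.(\h.((f h) g)))) (\b.(\c.b)))) q)
  Redex: ((\f.(\g.(\h.(f (g h))))) p)
  Redex: ((\f.(\g.(\h.((f h) g)))) (\b.(\c.b)))
Total redexes: 2

Answer: 2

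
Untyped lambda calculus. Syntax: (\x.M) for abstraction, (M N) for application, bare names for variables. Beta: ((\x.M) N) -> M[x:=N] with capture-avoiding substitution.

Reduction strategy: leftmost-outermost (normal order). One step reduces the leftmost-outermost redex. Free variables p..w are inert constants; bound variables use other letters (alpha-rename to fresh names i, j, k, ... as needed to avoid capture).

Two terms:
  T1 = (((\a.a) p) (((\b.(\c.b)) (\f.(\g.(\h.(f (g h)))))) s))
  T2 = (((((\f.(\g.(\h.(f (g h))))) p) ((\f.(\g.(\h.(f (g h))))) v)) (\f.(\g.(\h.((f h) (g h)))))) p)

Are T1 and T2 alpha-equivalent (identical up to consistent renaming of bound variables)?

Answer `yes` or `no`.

Answer: no

Derivation:
Term 1: (((\a.a) p) (((\b.(\c.b)) (\f.(\g.(\h.(f (g h)))))) s))
Term 2: (((((\f.(\g.(\h.(f (g h))))) p) ((\f.(\g.(\h.(f (g h))))) v)) (\f.(\g.(\h.((f h) (g h)))))) p)
Alpha-equivalence: compare structure up to binder renaming.
Result: False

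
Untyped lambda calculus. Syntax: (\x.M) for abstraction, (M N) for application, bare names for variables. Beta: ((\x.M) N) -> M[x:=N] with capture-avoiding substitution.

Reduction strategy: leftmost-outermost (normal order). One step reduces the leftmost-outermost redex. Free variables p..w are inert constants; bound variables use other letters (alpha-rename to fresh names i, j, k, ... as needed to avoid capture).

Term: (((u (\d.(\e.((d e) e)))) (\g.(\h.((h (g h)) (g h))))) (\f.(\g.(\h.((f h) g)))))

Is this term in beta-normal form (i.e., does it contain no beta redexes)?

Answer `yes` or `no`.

Term: (((u (\d.(\e.((d e) e)))) (\g.(\h.((h (g h)) (g h))))) (\f.(\g.(\h.((f h) g)))))
No beta redexes found.

Answer: yes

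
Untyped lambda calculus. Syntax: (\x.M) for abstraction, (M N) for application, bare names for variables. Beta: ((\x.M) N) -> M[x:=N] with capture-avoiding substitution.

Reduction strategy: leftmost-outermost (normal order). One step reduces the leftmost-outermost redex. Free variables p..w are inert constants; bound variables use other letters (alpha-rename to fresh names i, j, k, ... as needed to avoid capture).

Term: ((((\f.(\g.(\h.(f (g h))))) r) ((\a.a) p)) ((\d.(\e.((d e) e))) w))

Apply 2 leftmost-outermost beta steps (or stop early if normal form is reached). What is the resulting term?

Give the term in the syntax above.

Step 0: ((((\f.(\g.(\h.(f (g h))))) r) ((\a.a) p)) ((\d.(\e.((d e) e))) w))
Step 1: (((\g.(\h.(r (g h)))) ((\a.a) p)) ((\d.(\e.((d e) e))) w))
Step 2: ((\h.(r (((\a.a) p) h))) ((\d.(\e.((d e) e))) w))

Answer: ((\h.(r (((\a.a) p) h))) ((\d.(\e.((d e) e))) w))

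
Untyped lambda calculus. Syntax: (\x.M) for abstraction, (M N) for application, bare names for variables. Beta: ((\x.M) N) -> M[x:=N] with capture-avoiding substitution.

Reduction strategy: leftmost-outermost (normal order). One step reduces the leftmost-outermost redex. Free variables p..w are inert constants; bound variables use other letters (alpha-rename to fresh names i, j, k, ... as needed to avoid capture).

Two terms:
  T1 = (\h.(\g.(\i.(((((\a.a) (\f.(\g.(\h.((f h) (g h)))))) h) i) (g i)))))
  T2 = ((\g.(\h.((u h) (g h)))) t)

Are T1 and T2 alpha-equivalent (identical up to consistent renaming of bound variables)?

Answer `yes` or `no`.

Term 1: (\h.(\g.(\i.(((((\a.a) (\f.(\g.(\h.((f h) (g h)))))) h) i) (g i)))))
Term 2: ((\g.(\h.((u h) (g h)))) t)
Alpha-equivalence: compare structure up to binder renaming.
Result: False

Answer: no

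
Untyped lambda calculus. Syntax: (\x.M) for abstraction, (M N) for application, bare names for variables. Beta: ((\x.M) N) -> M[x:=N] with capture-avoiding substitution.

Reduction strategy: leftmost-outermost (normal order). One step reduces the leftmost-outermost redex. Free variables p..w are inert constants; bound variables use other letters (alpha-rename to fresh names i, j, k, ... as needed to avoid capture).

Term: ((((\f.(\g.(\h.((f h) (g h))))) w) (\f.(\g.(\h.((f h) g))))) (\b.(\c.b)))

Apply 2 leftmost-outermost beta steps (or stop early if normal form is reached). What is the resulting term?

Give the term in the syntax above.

Step 0: ((((\f.(\g.(\h.((f h) (g h))))) w) (\f.(\g.(\h.((f h) g))))) (\b.(\c.b)))
Step 1: (((\g.(\h.((w h) (g h)))) (\f.(\g.(\h.((f h) g))))) (\b.(\c.b)))
Step 2: ((\h.((w h) ((\f.(\g.(\h.((f h) g)))) h))) (\b.(\c.b)))

Answer: ((\h.((w h) ((\f.(\g.(\h.((f h) g)))) h))) (\b.(\c.b)))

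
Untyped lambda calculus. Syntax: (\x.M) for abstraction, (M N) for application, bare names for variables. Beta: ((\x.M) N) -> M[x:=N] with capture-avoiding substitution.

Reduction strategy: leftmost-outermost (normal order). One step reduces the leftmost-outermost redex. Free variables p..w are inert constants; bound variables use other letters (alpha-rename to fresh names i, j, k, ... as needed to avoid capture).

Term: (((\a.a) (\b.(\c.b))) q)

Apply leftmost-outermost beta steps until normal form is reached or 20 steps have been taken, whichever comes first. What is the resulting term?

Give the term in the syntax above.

Answer: (\c.q)

Derivation:
Step 0: (((\a.a) (\b.(\c.b))) q)
Step 1: ((\b.(\c.b)) q)
Step 2: (\c.q)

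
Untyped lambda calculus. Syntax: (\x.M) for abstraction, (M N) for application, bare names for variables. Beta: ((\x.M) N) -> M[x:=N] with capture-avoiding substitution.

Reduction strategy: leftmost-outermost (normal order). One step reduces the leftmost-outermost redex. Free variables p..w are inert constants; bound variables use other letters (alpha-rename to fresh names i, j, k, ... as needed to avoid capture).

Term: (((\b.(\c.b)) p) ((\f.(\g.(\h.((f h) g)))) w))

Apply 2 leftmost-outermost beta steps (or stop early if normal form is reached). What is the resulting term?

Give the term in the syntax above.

Answer: p

Derivation:
Step 0: (((\b.(\c.b)) p) ((\f.(\g.(\h.((f h) g)))) w))
Step 1: ((\c.p) ((\f.(\g.(\h.((f h) g)))) w))
Step 2: p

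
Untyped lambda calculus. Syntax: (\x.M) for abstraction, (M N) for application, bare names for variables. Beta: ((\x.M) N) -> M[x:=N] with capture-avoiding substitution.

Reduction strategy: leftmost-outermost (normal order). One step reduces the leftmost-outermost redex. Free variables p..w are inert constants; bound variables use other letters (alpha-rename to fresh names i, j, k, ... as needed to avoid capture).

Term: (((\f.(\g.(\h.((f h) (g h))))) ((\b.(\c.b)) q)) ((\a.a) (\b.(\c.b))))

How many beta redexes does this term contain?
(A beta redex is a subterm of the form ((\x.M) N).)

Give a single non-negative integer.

Answer: 3

Derivation:
Term: (((\f.(\g.(\h.((f h) (g h))))) ((\b.(\c.b)) q)) ((\a.a) (\b.(\c.b))))
  Redex: ((\f.(\g.(\h.((f h) (g h))))) ((\b.(\c.b)) q))
  Redex: ((\b.(\c.b)) q)
  Redex: ((\a.a) (\b.(\c.b)))
Total redexes: 3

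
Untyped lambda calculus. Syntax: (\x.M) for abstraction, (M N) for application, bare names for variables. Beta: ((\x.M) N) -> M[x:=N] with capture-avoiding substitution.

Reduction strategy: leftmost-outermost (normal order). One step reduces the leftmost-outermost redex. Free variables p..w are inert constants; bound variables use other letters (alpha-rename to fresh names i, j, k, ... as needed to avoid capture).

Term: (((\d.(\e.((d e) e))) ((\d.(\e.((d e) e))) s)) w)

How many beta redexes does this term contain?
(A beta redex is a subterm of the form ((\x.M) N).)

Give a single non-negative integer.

Term: (((\d.(\e.((d e) e))) ((\d.(\e.((d e) e))) s)) w)
  Redex: ((\d.(\e.((d e) e))) ((\d.(\e.((d e) e))) s))
  Redex: ((\d.(\e.((d e) e))) s)
Total redexes: 2

Answer: 2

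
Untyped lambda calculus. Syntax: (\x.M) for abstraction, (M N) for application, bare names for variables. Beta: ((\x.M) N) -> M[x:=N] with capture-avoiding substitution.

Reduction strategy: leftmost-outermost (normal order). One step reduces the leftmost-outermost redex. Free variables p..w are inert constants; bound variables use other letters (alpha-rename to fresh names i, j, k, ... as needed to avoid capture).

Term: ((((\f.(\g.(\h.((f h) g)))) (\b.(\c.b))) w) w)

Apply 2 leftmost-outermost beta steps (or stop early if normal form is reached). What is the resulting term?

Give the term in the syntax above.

Answer: ((\h.(((\b.(\c.b)) h) w)) w)

Derivation:
Step 0: ((((\f.(\g.(\h.((f h) g)))) (\b.(\c.b))) w) w)
Step 1: (((\g.(\h.(((\b.(\c.b)) h) g))) w) w)
Step 2: ((\h.(((\b.(\c.b)) h) w)) w)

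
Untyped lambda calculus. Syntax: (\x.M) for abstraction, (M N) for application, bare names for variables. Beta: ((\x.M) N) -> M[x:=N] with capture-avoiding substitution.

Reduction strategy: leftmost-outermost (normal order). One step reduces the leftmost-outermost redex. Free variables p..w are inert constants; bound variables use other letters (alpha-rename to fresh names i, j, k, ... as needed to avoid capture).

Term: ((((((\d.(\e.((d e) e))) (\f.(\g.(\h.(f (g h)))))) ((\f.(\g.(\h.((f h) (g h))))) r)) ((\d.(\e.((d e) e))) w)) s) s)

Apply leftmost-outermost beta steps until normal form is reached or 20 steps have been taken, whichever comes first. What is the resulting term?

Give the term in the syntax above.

Step 0: ((((((\d.(\e.((d e) e))) (\f.(\g.(\h.(f (g h)))))) ((\f.(\g.(\h.((f h) (g h))))) r)) ((\d.(\e.((d e) e))) w)) s) s)
Step 1: (((((\e.(((\f.(\g.(\h.(f (g h))))) e) e)) ((\f.(\g.(\h.((f h) (g h))))) r)) ((\d.(\e.((d e) e))) w)) s) s)
Step 2: ((((((\f.(\g.(\h.(f (g h))))) ((\f.(\g.(\h.((f h) (g h))))) r)) ((\f.(\g.(\h.((f h) (g h))))) r)) ((\d.(\e.((d e) e))) w)) s) s)
Step 3: (((((\g.(\h.(((\f.(\g.(\h.((f h) (g h))))) r) (g h)))) ((\f.(\g.(\h.((f h) (g h))))) r)) ((\d.(\e.((d e) e))) w)) s) s)
Step 4: ((((\h.(((\f.(\g.(\h.((f h) (g h))))) r) (((\f.(\g.(\h.((f h) (g h))))) r) h))) ((\d.(\e.((d e) e))) w)) s) s)
Step 5: (((((\f.(\g.(\h.((f h) (g h))))) r) (((\f.(\g.(\h.((f h) (g h))))) r) ((\d.(\e.((d e) e))) w))) s) s)
Step 6: ((((\g.(\h.((r h) (g h)))) (((\f.(\g.(\h.((f h) (g h))))) r) ((\d.(\e.((d e) e))) w))) s) s)
Step 7: (((\h.((r h) ((((\f.(\g.(\h.((f h) (g h))))) r) ((\d.(\e.((d e) e))) w)) h))) s) s)
Step 8: (((r s) ((((\f.(\g.(\h.((f h) (g h))))) r) ((\d.(\e.((d e) e))) w)) s)) s)
Step 9: (((r s) (((\g.(\h.((r h) (g h)))) ((\d.(\e.((d e) e))) w)) s)) s)
Step 10: (((r s) ((\h.((r h) (((\d.(\e.((d e) e))) w) h))) s)) s)
Step 11: (((r s) ((r s) (((\d.(\e.((d e) e))) w) s))) s)
Step 12: (((r s) ((r s) ((\e.((w e) e)) s))) s)
Step 13: (((r s) ((r s) ((w s) s))) s)

Answer: (((r s) ((r s) ((w s) s))) s)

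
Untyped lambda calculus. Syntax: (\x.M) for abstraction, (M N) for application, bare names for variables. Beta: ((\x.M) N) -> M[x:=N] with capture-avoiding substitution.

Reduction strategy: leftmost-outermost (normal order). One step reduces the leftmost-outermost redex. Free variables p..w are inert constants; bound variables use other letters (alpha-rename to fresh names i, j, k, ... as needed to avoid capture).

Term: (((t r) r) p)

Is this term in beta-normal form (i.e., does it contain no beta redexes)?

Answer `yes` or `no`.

Answer: yes

Derivation:
Term: (((t r) r) p)
No beta redexes found.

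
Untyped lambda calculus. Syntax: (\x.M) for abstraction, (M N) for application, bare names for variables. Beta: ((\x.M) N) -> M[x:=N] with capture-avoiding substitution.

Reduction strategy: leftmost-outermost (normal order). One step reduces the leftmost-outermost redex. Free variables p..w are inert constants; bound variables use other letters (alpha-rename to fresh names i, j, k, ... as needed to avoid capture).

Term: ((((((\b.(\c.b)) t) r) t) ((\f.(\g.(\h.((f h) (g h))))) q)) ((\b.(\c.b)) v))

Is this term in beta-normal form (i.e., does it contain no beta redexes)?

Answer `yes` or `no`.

Term: ((((((\b.(\c.b)) t) r) t) ((\f.(\g.(\h.((f h) (g h))))) q)) ((\b.(\c.b)) v))
Found 3 beta redex(es).

Answer: no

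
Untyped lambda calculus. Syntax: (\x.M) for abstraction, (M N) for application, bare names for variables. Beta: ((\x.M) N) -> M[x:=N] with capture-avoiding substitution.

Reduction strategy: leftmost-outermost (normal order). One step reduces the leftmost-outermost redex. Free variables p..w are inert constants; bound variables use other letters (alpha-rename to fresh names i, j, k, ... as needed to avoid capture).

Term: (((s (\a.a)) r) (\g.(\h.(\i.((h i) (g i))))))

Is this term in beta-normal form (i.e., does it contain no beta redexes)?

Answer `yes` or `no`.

Answer: yes

Derivation:
Term: (((s (\a.a)) r) (\g.(\h.(\i.((h i) (g i))))))
No beta redexes found.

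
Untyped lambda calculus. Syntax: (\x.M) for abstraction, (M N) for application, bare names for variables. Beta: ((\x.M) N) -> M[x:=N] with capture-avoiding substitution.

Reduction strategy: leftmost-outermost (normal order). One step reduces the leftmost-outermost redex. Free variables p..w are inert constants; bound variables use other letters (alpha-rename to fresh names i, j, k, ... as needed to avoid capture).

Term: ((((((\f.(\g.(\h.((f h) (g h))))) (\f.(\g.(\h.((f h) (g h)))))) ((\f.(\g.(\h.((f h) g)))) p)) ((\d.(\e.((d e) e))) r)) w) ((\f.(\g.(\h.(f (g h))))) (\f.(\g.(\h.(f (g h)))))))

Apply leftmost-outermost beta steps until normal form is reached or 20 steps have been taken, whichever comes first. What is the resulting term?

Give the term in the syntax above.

Answer: ((((r w) w) ((p w) (\e.((r e) e)))) (\g.(\h.(\i.(\j.((g h) (i j)))))))

Derivation:
Step 0: ((((((\f.(\g.(\h.((f h) (g h))))) (\f.(\g.(\h.((f h) (g h)))))) ((\f.(\g.(\h.((f h) g)))) p)) ((\d.(\e.((d e) e))) r)) w) ((\f.(\g.(\h.(f (g h))))) (\f.(\g.(\h.(f (g h)))))))
Step 1: (((((\g.(\h.(((\f.(\g.(\h.((f h) (g h))))) h) (g h)))) ((\f.(\g.(\h.((f h) g)))) p)) ((\d.(\e.((d e) e))) r)) w) ((\f.(\g.(\h.(f (g h))))) (\f.(\g.(\h.(f (g h)))))))
Step 2: ((((\h.(((\f.(\g.(\h.((f h) (g h))))) h) (((\f.(\g.(\h.((f h) g)))) p) h))) ((\d.(\e.((d e) e))) r)) w) ((\f.(\g.(\h.(f (g h))))) (\f.(\g.(\h.(f (g h)))))))
Step 3: (((((\f.(\g.(\h.((f h) (g h))))) ((\d.(\e.((d e) e))) r)) (((\f.(\g.(\h.((f h) g)))) p) ((\d.(\e.((d e) e))) r))) w) ((\f.(\g.(\h.(f (g h))))) (\f.(\g.(\h.(f (g h)))))))
Step 4: ((((\g.(\h.((((\d.(\e.((d e) e))) r) h) (g h)))) (((\f.(\g.(\h.((f h) g)))) p) ((\d.(\e.((d e) e))) r))) w) ((\f.(\g.(\h.(f (g h))))) (\f.(\g.(\h.(f (g h)))))))
Step 5: (((\h.((((\d.(\e.((d e) e))) r) h) ((((\f.(\g.(\h.((f h) g)))) p) ((\d.(\e.((d e) e))) r)) h))) w) ((\f.(\g.(\h.(f (g h))))) (\f.(\g.(\h.(f (g h)))))))
Step 6: (((((\d.(\e.((d e) e))) r) w) ((((\f.(\g.(\h.((f h) g)))) p) ((\d.(\e.((d e) e))) r)) w)) ((\f.(\g.(\h.(f (g h))))) (\f.(\g.(\h.(f (g h)))))))
Step 7: ((((\e.((r e) e)) w) ((((\f.(\g.(\h.((f h) g)))) p) ((\d.(\e.((d e) e))) r)) w)) ((\f.(\g.(\h.(f (g h))))) (\f.(\g.(\h.(f (g h)))))))
Step 8: ((((r w) w) ((((\f.(\g.(\h.((f h) g)))) p) ((\d.(\e.((d e) e))) r)) w)) ((\f.(\g.(\h.(f (g h))))) (\f.(\g.(\h.(f (g h)))))))
Step 9: ((((r w) w) (((\g.(\h.((p h) g))) ((\d.(\e.((d e) e))) r)) w)) ((\f.(\g.(\h.(f (g h))))) (\f.(\g.(\h.(f (g h)))))))
Step 10: ((((r w) w) ((\h.((p h) ((\d.(\e.((d e) e))) r))) w)) ((\f.(\g.(\h.(f (g h))))) (\f.(\g.(\h.(f (g h)))))))
Step 11: ((((r w) w) ((p w) ((\d.(\e.((d e) e))) r))) ((\f.(\g.(\h.(f (g h))))) (\f.(\g.(\h.(f (g h)))))))
Step 12: ((((r w) w) ((p w) (\e.((r e) e)))) ((\f.(\g.(\h.(f (g h))))) (\f.(\g.(\h.(f (g h)))))))
Step 13: ((((r w) w) ((p w) (\e.((r e) e)))) (\g.(\h.((\f.(\g.(\h.(f (g h))))) (g h)))))
Step 14: ((((r w) w) ((p w) (\e.((r e) e)))) (\g.(\h.(\i.(\j.((g h) (i j)))))))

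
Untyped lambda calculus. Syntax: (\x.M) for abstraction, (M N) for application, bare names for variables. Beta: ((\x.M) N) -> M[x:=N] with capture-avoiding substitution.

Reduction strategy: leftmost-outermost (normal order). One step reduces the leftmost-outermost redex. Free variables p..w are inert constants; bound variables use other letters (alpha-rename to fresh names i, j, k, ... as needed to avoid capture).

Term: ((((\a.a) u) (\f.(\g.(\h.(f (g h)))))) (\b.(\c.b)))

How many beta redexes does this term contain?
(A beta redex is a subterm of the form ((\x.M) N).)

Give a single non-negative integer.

Answer: 1

Derivation:
Term: ((((\a.a) u) (\f.(\g.(\h.(f (g h)))))) (\b.(\c.b)))
  Redex: ((\a.a) u)
Total redexes: 1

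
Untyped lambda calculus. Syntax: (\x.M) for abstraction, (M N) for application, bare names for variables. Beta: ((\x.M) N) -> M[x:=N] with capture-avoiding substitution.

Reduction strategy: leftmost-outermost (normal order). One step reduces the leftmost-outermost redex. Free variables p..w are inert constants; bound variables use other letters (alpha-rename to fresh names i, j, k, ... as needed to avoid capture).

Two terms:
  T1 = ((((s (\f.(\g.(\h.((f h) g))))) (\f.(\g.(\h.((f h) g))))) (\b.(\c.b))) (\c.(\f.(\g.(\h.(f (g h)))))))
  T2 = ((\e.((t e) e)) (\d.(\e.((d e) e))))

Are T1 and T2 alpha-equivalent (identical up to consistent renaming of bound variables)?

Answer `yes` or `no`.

Answer: no

Derivation:
Term 1: ((((s (\f.(\g.(\h.((f h) g))))) (\f.(\g.(\h.((f h) g))))) (\b.(\c.b))) (\c.(\f.(\g.(\h.(f (g h)))))))
Term 2: ((\e.((t e) e)) (\d.(\e.((d e) e))))
Alpha-equivalence: compare structure up to binder renaming.
Result: False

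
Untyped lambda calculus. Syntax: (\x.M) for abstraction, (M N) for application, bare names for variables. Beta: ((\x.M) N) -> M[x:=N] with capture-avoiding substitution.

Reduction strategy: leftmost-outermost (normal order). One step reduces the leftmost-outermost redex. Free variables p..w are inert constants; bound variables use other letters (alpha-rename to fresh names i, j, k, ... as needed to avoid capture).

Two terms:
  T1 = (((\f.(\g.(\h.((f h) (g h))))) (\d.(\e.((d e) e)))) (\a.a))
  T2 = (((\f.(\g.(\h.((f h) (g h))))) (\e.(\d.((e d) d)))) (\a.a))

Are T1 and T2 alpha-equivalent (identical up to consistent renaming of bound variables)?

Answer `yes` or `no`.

Term 1: (((\f.(\g.(\h.((f h) (g h))))) (\d.(\e.((d e) e)))) (\a.a))
Term 2: (((\f.(\g.(\h.((f h) (g h))))) (\e.(\d.((e d) d)))) (\a.a))
Alpha-equivalence: compare structure up to binder renaming.
Result: True

Answer: yes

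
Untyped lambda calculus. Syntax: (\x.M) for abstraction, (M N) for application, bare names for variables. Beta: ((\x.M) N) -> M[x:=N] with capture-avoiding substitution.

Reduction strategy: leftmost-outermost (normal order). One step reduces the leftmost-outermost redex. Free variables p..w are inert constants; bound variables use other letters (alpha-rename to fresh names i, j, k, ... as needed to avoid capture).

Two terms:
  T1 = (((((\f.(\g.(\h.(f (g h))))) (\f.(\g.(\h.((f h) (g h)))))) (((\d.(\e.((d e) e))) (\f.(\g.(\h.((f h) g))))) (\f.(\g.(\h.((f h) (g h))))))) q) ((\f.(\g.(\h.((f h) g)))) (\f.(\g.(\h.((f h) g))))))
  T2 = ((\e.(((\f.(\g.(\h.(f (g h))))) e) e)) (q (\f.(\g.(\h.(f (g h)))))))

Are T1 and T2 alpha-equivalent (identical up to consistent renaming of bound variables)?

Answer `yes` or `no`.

Answer: no

Derivation:
Term 1: (((((\f.(\g.(\h.(f (g h))))) (\f.(\g.(\h.((f h) (g h)))))) (((\d.(\e.((d e) e))) (\f.(\g.(\h.((f h) g))))) (\f.(\g.(\h.((f h) (g h))))))) q) ((\f.(\g.(\h.((f h) g)))) (\f.(\g.(\h.((f h) g))))))
Term 2: ((\e.(((\f.(\g.(\h.(f (g h))))) e) e)) (q (\f.(\g.(\h.(f (g h)))))))
Alpha-equivalence: compare structure up to binder renaming.
Result: False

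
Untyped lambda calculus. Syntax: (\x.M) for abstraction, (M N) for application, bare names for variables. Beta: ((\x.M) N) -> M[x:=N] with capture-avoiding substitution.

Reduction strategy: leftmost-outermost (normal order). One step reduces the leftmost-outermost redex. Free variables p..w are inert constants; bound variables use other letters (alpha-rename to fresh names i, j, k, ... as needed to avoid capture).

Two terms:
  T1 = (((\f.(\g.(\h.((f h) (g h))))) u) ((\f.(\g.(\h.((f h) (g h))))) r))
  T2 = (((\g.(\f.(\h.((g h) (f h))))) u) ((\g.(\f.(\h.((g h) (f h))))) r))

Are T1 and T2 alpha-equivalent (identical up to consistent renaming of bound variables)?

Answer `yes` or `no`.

Term 1: (((\f.(\g.(\h.((f h) (g h))))) u) ((\f.(\g.(\h.((f h) (g h))))) r))
Term 2: (((\g.(\f.(\h.((g h) (f h))))) u) ((\g.(\f.(\h.((g h) (f h))))) r))
Alpha-equivalence: compare structure up to binder renaming.
Result: True

Answer: yes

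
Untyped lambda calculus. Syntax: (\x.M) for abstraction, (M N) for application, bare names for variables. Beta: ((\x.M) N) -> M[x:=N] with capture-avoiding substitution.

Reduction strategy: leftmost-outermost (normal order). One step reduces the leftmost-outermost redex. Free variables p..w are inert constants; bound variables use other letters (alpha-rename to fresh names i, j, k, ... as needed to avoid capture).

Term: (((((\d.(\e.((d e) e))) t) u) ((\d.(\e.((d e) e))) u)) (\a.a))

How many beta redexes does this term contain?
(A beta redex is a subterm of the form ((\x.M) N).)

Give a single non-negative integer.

Term: (((((\d.(\e.((d e) e))) t) u) ((\d.(\e.((d e) e))) u)) (\a.a))
  Redex: ((\d.(\e.((d e) e))) t)
  Redex: ((\d.(\e.((d e) e))) u)
Total redexes: 2

Answer: 2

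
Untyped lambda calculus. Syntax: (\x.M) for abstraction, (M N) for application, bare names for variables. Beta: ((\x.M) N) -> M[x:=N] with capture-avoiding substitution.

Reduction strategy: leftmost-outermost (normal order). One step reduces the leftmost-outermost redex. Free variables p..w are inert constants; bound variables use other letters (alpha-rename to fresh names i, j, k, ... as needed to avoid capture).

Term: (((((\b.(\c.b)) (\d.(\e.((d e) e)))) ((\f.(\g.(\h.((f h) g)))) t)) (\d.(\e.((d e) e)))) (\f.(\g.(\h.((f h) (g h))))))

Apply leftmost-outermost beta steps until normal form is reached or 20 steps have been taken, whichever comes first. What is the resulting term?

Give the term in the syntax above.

Answer: (\h.(\i.((h i) (\j.((h j) (i j))))))

Derivation:
Step 0: (((((\b.(\c.b)) (\d.(\e.((d e) e)))) ((\f.(\g.(\h.((f h) g)))) t)) (\d.(\e.((d e) e)))) (\f.(\g.(\h.((f h) (g h))))))
Step 1: ((((\c.(\d.(\e.((d e) e)))) ((\f.(\g.(\h.((f h) g)))) t)) (\d.(\e.((d e) e)))) (\f.(\g.(\h.((f h) (g h))))))
Step 2: (((\d.(\e.((d e) e))) (\d.(\e.((d e) e)))) (\f.(\g.(\h.((f h) (g h))))))
Step 3: ((\e.(((\d.(\e.((d e) e))) e) e)) (\f.(\g.(\h.((f h) (g h))))))
Step 4: (((\d.(\e.((d e) e))) (\f.(\g.(\h.((f h) (g h)))))) (\f.(\g.(\h.((f h) (g h))))))
Step 5: ((\e.(((\f.(\g.(\h.((f h) (g h))))) e) e)) (\f.(\g.(\h.((f h) (g h))))))
Step 6: (((\f.(\g.(\h.((f h) (g h))))) (\f.(\g.(\h.((f h) (g h)))))) (\f.(\g.(\h.((f h) (g h))))))
Step 7: ((\g.(\h.(((\f.(\g.(\h.((f h) (g h))))) h) (g h)))) (\f.(\g.(\h.((f h) (g h))))))
Step 8: (\h.(((\f.(\g.(\h.((f h) (g h))))) h) ((\f.(\g.(\h.((f h) (g h))))) h)))
Step 9: (\h.((\g.(\i.((h i) (g i)))) ((\f.(\g.(\h.((f h) (g h))))) h)))
Step 10: (\h.(\i.((h i) (((\f.(\g.(\h.((f h) (g h))))) h) i))))
Step 11: (\h.(\i.((h i) ((\g.(\i.((h i) (g i)))) i))))
Step 12: (\h.(\i.((h i) (\j.((h j) (i j))))))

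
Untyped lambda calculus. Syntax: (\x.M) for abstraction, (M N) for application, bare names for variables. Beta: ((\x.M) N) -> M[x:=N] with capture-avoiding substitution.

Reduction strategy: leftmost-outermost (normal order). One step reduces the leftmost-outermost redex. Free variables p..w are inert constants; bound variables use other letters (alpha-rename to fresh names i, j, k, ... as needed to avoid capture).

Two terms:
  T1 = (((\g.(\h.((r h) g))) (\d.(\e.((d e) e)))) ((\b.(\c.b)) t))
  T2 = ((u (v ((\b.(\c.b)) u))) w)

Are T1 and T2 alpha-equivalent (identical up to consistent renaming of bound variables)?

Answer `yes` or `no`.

Term 1: (((\g.(\h.((r h) g))) (\d.(\e.((d e) e)))) ((\b.(\c.b)) t))
Term 2: ((u (v ((\b.(\c.b)) u))) w)
Alpha-equivalence: compare structure up to binder renaming.
Result: False

Answer: no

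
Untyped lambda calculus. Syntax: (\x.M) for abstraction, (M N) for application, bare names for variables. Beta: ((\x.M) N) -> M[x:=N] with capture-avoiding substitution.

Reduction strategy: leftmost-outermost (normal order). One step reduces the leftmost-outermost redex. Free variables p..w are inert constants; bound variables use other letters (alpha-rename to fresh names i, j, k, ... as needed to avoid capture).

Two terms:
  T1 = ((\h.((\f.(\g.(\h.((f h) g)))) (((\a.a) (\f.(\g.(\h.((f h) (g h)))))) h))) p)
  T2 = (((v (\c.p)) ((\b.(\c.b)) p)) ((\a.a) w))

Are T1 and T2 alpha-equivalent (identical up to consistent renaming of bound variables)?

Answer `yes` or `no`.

Answer: no

Derivation:
Term 1: ((\h.((\f.(\g.(\h.((f h) g)))) (((\a.a) (\f.(\g.(\h.((f h) (g h)))))) h))) p)
Term 2: (((v (\c.p)) ((\b.(\c.b)) p)) ((\a.a) w))
Alpha-equivalence: compare structure up to binder renaming.
Result: False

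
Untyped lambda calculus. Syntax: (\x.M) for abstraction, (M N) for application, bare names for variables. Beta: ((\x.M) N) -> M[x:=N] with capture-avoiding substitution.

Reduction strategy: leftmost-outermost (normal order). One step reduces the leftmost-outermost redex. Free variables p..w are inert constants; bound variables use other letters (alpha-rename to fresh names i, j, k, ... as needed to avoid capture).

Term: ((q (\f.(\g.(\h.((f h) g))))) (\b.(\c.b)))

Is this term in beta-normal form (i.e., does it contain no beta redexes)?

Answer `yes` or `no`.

Term: ((q (\f.(\g.(\h.((f h) g))))) (\b.(\c.b)))
No beta redexes found.

Answer: yes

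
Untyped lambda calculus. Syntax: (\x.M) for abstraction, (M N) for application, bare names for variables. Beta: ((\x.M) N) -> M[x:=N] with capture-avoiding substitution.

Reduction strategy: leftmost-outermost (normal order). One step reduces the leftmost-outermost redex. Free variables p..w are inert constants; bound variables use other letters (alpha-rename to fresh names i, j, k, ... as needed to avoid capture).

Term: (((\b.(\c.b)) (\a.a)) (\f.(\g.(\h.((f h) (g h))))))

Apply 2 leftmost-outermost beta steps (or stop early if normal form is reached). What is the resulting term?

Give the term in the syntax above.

Answer: (\a.a)

Derivation:
Step 0: (((\b.(\c.b)) (\a.a)) (\f.(\g.(\h.((f h) (g h))))))
Step 1: ((\c.(\a.a)) (\f.(\g.(\h.((f h) (g h))))))
Step 2: (\a.a)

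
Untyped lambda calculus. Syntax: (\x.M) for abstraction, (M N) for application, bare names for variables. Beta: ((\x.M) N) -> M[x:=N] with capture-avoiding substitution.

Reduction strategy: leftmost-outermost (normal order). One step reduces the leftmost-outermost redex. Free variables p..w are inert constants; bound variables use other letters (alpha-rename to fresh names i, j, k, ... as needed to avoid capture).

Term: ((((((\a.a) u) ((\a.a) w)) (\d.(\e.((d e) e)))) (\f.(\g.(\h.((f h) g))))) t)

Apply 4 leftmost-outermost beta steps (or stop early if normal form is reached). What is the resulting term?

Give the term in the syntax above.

Step 0: ((((((\a.a) u) ((\a.a) w)) (\d.(\e.((d e) e)))) (\f.(\g.(\h.((f h) g))))) t)
Step 1: ((((u ((\a.a) w)) (\d.(\e.((d e) e)))) (\f.(\g.(\h.((f h) g))))) t)
Step 2: ((((u w) (\d.(\e.((d e) e)))) (\f.(\g.(\h.((f h) g))))) t)
Step 3: (normal form reached)

Answer: ((((u w) (\d.(\e.((d e) e)))) (\f.(\g.(\h.((f h) g))))) t)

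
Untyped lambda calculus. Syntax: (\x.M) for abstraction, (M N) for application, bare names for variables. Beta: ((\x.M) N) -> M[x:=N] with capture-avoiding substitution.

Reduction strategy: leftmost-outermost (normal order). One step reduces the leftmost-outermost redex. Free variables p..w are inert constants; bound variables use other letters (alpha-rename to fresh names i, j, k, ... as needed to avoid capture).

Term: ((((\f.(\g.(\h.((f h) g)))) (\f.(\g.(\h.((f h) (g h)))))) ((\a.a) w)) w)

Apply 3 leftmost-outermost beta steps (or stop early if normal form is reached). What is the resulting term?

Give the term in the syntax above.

Step 0: ((((\f.(\g.(\h.((f h) g)))) (\f.(\g.(\h.((f h) (g h)))))) ((\a.a) w)) w)
Step 1: (((\g.(\h.(((\f.(\g.(\h.((f h) (g h))))) h) g))) ((\a.a) w)) w)
Step 2: ((\h.(((\f.(\g.(\h.((f h) (g h))))) h) ((\a.a) w))) w)
Step 3: (((\f.(\g.(\h.((f h) (g h))))) w) ((\a.a) w))

Answer: (((\f.(\g.(\h.((f h) (g h))))) w) ((\a.a) w))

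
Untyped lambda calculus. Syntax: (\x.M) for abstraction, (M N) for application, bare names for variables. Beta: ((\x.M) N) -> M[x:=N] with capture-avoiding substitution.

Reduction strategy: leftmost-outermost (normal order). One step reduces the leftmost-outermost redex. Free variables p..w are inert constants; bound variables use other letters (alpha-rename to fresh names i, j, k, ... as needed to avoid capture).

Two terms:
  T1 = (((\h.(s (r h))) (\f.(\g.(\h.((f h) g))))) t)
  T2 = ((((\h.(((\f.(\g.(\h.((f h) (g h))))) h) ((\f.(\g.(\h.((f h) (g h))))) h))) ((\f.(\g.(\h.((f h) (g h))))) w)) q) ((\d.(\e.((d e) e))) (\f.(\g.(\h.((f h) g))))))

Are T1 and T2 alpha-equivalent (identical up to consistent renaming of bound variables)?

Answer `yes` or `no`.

Term 1: (((\h.(s (r h))) (\f.(\g.(\h.((f h) g))))) t)
Term 2: ((((\h.(((\f.(\g.(\h.((f h) (g h))))) h) ((\f.(\g.(\h.((f h) (g h))))) h))) ((\f.(\g.(\h.((f h) (g h))))) w)) q) ((\d.(\e.((d e) e))) (\f.(\g.(\h.((f h) g))))))
Alpha-equivalence: compare structure up to binder renaming.
Result: False

Answer: no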